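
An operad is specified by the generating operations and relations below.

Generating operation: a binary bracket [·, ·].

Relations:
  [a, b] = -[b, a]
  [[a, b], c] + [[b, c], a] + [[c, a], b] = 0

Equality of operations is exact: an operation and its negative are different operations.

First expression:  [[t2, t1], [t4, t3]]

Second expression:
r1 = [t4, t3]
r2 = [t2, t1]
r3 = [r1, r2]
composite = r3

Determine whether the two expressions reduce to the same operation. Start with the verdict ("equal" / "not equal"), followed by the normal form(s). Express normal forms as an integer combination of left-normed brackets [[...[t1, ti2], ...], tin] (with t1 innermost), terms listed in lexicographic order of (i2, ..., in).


not equal — first [[[t1, t2], t3], t4] - [[[t1, t2], t4], t3], second -[[[t1, t2], t3], t4] + [[[t1, t2], t4], t3]

The first expression, normalized: [[[t1, t2], t3], t4] - [[[t1, t2], t4], t3]
The second expression, normalized: -[[[t1, t2], t3], t4] + [[[t1, t2], t4], t3]
The normal forms differ: not equal.


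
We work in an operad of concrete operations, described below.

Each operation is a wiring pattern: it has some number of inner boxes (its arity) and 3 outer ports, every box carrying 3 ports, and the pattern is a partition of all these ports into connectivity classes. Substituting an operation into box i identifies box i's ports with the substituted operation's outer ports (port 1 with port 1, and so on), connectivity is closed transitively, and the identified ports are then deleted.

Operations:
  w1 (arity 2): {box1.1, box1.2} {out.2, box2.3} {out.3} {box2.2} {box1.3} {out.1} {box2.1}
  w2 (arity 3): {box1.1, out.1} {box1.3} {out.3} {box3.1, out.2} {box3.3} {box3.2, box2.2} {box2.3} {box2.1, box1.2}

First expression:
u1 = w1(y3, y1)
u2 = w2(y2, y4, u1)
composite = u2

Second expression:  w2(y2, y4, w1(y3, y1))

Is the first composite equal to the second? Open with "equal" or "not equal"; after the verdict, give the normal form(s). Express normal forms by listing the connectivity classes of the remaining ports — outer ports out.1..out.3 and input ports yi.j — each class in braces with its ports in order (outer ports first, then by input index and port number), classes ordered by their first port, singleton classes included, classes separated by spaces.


equal — both sides give {out.1, y2.1} {out.2} {out.3} {y1.1} {y1.2} {y1.3, y4.2} {y2.2, y4.1} {y2.3} {y3.1, y3.2} {y3.3} {y4.3}

Normal form of the first expression: {out.1, y2.1} {out.2} {out.3} {y1.1} {y1.2} {y1.3, y4.2} {y2.2, y4.1} {y2.3} {y3.1, y3.2} {y3.3} {y4.3}
Normal form of the second expression: {out.1, y2.1} {out.2} {out.3} {y1.1} {y1.2} {y1.3, y4.2} {y2.2, y4.1} {y2.3} {y3.1, y3.2} {y3.3} {y4.3}
Identical normal forms: equal.


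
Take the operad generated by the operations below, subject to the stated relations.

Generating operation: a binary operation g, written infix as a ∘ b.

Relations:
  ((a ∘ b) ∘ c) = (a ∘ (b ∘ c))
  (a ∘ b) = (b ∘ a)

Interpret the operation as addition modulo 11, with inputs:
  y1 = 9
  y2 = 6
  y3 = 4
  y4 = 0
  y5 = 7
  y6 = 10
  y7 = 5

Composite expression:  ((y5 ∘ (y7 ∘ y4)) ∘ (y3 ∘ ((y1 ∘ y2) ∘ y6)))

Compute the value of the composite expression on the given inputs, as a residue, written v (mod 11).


(y7 ∘ y4) = 5
(y5 ∘ (y7 ∘ y4)) = 1
(y1 ∘ y2) = 4
((y1 ∘ y2) ∘ y6) = 3
(y3 ∘ ((y1 ∘ y2) ∘ y6)) = 7
((y5 ∘ (y7 ∘ y4)) ∘ (y3 ∘ ((y1 ∘ y2) ∘ y6))) = 8

8 (mod 11)


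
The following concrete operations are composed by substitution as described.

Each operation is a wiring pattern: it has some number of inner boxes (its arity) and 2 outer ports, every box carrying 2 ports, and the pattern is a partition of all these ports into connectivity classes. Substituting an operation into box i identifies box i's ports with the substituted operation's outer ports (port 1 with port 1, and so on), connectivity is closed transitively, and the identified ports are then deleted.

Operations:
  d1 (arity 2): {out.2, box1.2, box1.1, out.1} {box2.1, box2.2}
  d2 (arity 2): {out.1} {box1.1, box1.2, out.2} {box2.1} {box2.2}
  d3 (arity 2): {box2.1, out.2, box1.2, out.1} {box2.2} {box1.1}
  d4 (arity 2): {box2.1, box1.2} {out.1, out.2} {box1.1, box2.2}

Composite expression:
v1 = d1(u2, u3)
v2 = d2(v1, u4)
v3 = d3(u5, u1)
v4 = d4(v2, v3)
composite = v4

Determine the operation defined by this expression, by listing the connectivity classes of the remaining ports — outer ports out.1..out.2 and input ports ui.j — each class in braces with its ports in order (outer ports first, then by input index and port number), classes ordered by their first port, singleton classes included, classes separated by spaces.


{out.1, out.2} {u1.1, u2.1, u2.2, u5.2} {u1.2} {u3.1, u3.2} {u4.1} {u4.2} {u5.1}


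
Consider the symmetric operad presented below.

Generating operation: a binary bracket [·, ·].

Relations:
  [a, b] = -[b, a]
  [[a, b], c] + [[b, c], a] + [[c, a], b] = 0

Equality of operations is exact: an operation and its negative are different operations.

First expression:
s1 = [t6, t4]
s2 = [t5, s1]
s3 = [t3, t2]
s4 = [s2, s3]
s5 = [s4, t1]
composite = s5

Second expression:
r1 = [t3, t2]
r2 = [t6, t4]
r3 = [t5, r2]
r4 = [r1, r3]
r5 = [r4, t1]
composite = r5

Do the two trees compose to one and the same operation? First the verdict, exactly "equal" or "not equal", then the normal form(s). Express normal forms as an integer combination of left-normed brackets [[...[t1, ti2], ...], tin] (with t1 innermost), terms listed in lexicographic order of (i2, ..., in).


not equal — first -[[[[[t1, t2], t3], t4], t6], t5] + [[[[[t1, t2], t3], t5], t4], t6] - [[[[[t1, t2], t3], t5], t6], t4] + [[[[[t1, t2], t3], t6], t4], t5] + [[[[[t1, t3], t2], t4], t6], t5] - [[[[[t1, t3], t2], t5], t4], t6] + [[[[[t1, t3], t2], t5], t6], t4] - [[[[[t1, t3], t2], t6], t4], t5] + [[[[[t1, t4], t6], t5], t2], t3] - [[[[[t1, t4], t6], t5], t3], t2] - [[[[[t1, t5], t4], t6], t2], t3] + [[[[[t1, t5], t4], t6], t3], t2] + [[[[[t1, t5], t6], t4], t2], t3] - [[[[[t1, t5], t6], t4], t3], t2] - [[[[[t1, t6], t4], t5], t2], t3] + [[[[[t1, t6], t4], t5], t3], t2], second [[[[[t1, t2], t3], t4], t6], t5] - [[[[[t1, t2], t3], t5], t4], t6] + [[[[[t1, t2], t3], t5], t6], t4] - [[[[[t1, t2], t3], t6], t4], t5] - [[[[[t1, t3], t2], t4], t6], t5] + [[[[[t1, t3], t2], t5], t4], t6] - [[[[[t1, t3], t2], t5], t6], t4] + [[[[[t1, t3], t2], t6], t4], t5] - [[[[[t1, t4], t6], t5], t2], t3] + [[[[[t1, t4], t6], t5], t3], t2] + [[[[[t1, t5], t4], t6], t2], t3] - [[[[[t1, t5], t4], t6], t3], t2] - [[[[[t1, t5], t6], t4], t2], t3] + [[[[[t1, t5], t6], t4], t3], t2] + [[[[[t1, t6], t4], t5], t2], t3] - [[[[[t1, t6], t4], t5], t3], t2]

Reducing the first expression gives -[[[[[t1, t2], t3], t4], t6], t5] + [[[[[t1, t2], t3], t5], t4], t6] - [[[[[t1, t2], t3], t5], t6], t4] + [[[[[t1, t2], t3], t6], t4], t5] + [[[[[t1, t3], t2], t4], t6], t5] - [[[[[t1, t3], t2], t5], t4], t6] + [[[[[t1, t3], t2], t5], t6], t4] - [[[[[t1, t3], t2], t6], t4], t5] + [[[[[t1, t4], t6], t5], t2], t3] - [[[[[t1, t4], t6], t5], t3], t2] - [[[[[t1, t5], t4], t6], t2], t3] + [[[[[t1, t5], t4], t6], t3], t2] + [[[[[t1, t5], t6], t4], t2], t3] - [[[[[t1, t5], t6], t4], t3], t2] - [[[[[t1, t6], t4], t5], t2], t3] + [[[[[t1, t6], t4], t5], t3], t2]
Reducing the second expression gives [[[[[t1, t2], t3], t4], t6], t5] - [[[[[t1, t2], t3], t5], t4], t6] + [[[[[t1, t2], t3], t5], t6], t4] - [[[[[t1, t2], t3], t6], t4], t5] - [[[[[t1, t3], t2], t4], t6], t5] + [[[[[t1, t3], t2], t5], t4], t6] - [[[[[t1, t3], t2], t5], t6], t4] + [[[[[t1, t3], t2], t6], t4], t5] - [[[[[t1, t4], t6], t5], t2], t3] + [[[[[t1, t4], t6], t5], t3], t2] + [[[[[t1, t5], t4], t6], t2], t3] - [[[[[t1, t5], t4], t6], t3], t2] - [[[[[t1, t5], t6], t4], t2], t3] + [[[[[t1, t5], t6], t4], t3], t2] + [[[[[t1, t6], t4], t5], t2], t3] - [[[[[t1, t6], t4], t5], t3], t2]
Distinct normal forms: not equal.


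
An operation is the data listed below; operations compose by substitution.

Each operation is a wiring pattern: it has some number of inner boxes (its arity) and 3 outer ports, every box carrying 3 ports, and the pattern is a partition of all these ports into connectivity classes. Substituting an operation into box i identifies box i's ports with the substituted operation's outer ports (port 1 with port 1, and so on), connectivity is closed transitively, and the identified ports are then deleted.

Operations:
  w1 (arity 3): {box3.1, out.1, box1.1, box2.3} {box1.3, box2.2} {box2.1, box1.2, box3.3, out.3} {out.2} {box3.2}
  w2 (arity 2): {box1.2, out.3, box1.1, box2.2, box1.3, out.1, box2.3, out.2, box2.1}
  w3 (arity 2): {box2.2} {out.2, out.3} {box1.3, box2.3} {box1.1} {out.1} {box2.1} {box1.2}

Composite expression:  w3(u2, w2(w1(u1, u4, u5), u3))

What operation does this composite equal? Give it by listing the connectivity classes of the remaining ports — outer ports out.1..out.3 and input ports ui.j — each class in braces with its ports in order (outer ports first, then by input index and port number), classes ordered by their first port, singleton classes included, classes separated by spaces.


Treat the ports identified at w3 as solder joints: merge, then drop.
through w1, on inputs (u1, u4, u5): {out.1, u1.1, u4.3, u5.1} {out.2} {out.3, u1.2, u4.1, u5.3} {u1.3, u4.2} {u5.2} (out.j = stage outer ports)
through w2, on inputs (u1, u4, u5, u3): {out.1, out.2, out.3, u1.1, u1.2, u3.1, u3.2, u3.3, u4.1, u4.3, u5.1, u5.3} {u1.3, u4.2} {u5.2} (out.j = stage outer ports)
through w3, on inputs (u2, u1, u4, u5, u3): {out.1} {out.2, out.3} {u1.1, u1.2, u2.3, u3.1, u3.2, u3.3, u4.1, u4.3, u5.1, u5.3} {u1.3, u4.2} {u2.1} {u2.2} {u5.2} (out.j = stage outer ports)

{out.1} {out.2, out.3} {u1.1, u1.2, u2.3, u3.1, u3.2, u3.3, u4.1, u4.3, u5.1, u5.3} {u1.3, u4.2} {u2.1} {u2.2} {u5.2}


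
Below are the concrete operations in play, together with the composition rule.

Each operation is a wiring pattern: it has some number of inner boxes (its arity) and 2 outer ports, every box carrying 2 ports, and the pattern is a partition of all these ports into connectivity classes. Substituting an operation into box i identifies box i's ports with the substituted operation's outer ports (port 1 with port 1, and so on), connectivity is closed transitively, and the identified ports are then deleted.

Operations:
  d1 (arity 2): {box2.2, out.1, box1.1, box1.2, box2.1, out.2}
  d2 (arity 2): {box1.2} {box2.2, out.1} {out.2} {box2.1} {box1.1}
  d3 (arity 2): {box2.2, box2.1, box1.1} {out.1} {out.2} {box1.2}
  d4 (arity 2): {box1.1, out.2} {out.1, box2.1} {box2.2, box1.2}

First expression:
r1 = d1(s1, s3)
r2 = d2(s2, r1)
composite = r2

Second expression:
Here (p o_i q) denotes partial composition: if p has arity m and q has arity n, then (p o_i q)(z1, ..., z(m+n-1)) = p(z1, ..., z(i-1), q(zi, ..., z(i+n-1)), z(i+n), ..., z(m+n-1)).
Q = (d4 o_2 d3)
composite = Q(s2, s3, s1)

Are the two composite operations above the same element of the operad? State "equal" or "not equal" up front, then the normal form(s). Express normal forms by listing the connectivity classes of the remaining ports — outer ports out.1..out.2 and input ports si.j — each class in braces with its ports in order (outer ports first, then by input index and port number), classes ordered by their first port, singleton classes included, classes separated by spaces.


The first expression, normalized: {out.1, s1.1, s1.2, s3.1, s3.2} {out.2} {s2.1} {s2.2}
The second expression, normalized: {out.1} {out.2, s2.1} {s1.1, s1.2, s3.1} {s2.2} {s3.2}
No match — not equal.

not equal: they reduce to {out.1, s1.1, s1.2, s3.1, s3.2} {out.2} {s2.1} {s2.2} and {out.1} {out.2, s2.1} {s1.1, s1.2, s3.1} {s2.2} {s3.2}


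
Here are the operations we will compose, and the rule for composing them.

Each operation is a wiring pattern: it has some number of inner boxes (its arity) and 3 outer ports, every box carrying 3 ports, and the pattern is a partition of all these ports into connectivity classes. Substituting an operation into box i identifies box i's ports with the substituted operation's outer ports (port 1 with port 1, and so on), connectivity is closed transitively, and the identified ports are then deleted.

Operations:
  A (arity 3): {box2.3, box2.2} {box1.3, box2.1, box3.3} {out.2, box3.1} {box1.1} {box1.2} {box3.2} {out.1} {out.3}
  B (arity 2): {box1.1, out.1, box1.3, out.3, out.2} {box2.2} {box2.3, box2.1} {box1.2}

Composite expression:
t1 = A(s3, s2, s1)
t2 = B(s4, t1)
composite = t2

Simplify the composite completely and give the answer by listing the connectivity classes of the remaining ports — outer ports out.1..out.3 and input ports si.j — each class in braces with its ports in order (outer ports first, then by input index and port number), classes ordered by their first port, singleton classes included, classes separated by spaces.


{out.1, out.2, out.3, s4.1, s4.3} {s1.1} {s1.2} {s1.3, s2.1, s3.3} {s2.2, s2.3} {s3.1} {s3.2} {s4.2}

Two ports join when wires chain via B-identified ports.
A over (s3, s2, s1) gives {out.1} {out.2, s1.1} {out.3} {s1.2} {s1.3, s2.1, s3.3} {s2.2, s2.3} {s3.1} {s3.2}, out.j being that stage's outer ports
B over (s4, s3, s2, s1) gives {out.1, out.2, out.3, s4.1, s4.3} {s1.1} {s1.2} {s1.3, s2.1, s3.3} {s2.2, s2.3} {s3.1} {s3.2} {s4.2}, out.j being that stage's outer ports


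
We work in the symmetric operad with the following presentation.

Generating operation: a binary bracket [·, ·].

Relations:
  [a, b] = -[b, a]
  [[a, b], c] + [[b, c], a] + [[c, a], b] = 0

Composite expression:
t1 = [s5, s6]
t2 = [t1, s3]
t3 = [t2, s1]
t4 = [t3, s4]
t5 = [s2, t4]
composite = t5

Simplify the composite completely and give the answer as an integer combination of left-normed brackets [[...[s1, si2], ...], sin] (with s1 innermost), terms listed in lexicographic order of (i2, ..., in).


-[[[[[s1, s3], s5], s6], s4], s2] + [[[[[s1, s3], s6], s5], s4], s2] + [[[[[s1, s5], s6], s3], s4], s2] - [[[[[s1, s6], s5], s3], s4], s2]

Skip Jacobi rewriting: expand, keep s1-initial words, read off terms.
Composite bracket: [s2, [[[[s5, s6], s3], s1], s4]]
The bracket unfolds into 32 signed words via [a, b] = ab - ba (2^5 = 32).
Only words starting with s1 matter:
  word s1s3s5s6s4s2 has sign -1, contributing -[[[[[s1, s3], s5], s6], s4], s2]
  word s1s3s6s5s4s2 has sign +1, contributing +[[[[[s1, s3], s6], s5], s4], s2]
  word s1s5s6s3s4s2 has sign +1, contributing +[[[[[s1, s5], s6], s3], s4], s2]
  word s1s6s5s3s4s2 has sign -1, contributing -[[[[[s1, s6], s5], s3], s4], s2]


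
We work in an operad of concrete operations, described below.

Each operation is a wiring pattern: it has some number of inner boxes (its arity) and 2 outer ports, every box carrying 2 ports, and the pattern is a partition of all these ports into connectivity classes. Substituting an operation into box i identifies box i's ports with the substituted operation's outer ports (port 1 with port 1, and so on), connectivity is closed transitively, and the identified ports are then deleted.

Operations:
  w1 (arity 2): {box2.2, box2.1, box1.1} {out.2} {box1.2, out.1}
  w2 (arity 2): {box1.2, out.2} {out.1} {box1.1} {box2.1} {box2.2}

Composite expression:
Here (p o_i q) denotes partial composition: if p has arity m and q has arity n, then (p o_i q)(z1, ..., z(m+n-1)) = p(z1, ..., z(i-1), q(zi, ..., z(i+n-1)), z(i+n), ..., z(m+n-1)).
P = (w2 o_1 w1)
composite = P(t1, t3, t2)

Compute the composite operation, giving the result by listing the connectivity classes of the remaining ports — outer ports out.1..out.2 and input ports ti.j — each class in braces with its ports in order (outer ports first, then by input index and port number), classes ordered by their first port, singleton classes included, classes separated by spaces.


Connectivity passes through glued w2-boundaries; trace each wire chain.
stage w1: inputs (t1, t3), connectivity {out.1, t1.2} {out.2} {t1.1, t3.1, t3.2}, out.j its boundary
stage w2: inputs (t1, t3, t2), connectivity {out.1} {out.2} {t1.1, t3.1, t3.2} {t1.2} {t2.1} {t2.2}, out.j its boundary

{out.1} {out.2} {t1.1, t3.1, t3.2} {t1.2} {t2.1} {t2.2}


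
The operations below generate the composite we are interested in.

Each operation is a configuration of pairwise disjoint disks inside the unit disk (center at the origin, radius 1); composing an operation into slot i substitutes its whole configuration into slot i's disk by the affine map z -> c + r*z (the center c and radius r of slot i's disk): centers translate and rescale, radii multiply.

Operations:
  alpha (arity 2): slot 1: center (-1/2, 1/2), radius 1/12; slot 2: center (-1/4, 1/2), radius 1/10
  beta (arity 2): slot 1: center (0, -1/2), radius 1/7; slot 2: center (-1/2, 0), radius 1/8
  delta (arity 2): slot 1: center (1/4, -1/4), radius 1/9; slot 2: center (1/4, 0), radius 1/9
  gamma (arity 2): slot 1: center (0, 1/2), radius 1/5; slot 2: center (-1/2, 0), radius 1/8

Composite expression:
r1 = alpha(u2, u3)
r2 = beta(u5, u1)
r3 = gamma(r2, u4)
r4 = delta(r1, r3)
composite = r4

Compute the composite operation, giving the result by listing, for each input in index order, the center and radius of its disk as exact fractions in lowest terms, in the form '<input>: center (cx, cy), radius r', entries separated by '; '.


u1: center (43/180, 1/18), radius 1/360; u2: center (7/36, -7/36), radius 1/108; u3: center (2/9, -7/36), radius 1/90; u4: center (7/36, 0), radius 1/72; u5: center (1/4, 2/45), radius 1/315

Below delta, radii multiply path by path; the u-disk centers shift.
u2 passes through 2 substitutions, ending at center (7/36, -7/36), radius 1/108
u3 passes through 2 substitutions, ending at center (2/9, -7/36), radius 1/90
u5 passes through 3 substitutions, ending at center (1/4, 2/45), radius 1/315
u1 passes through 3 substitutions, ending at center (43/180, 1/18), radius 1/360
u4 passes through 2 substitutions, ending at center (7/36, 0), radius 1/72


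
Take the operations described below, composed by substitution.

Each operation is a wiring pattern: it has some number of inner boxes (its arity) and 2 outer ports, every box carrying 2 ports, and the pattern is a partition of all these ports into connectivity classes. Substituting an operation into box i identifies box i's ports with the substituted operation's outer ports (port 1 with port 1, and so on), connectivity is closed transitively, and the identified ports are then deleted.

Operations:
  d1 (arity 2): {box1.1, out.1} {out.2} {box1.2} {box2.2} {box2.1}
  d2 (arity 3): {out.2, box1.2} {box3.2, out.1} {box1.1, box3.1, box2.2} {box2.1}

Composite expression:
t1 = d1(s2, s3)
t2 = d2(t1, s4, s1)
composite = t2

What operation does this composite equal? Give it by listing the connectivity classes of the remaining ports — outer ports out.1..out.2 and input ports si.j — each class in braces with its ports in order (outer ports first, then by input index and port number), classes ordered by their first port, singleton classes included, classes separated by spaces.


{out.1, s1.2} {out.2} {s1.1, s2.1, s4.2} {s2.2} {s3.1} {s3.2} {s4.1}

After gluing at d2, chains via deleted ports link the s-ports.
d1 over (s2, s3) gives {out.1, s2.1} {out.2} {s2.2} {s3.1} {s3.2}, out.j being that stage's outer ports
d2 over (s2, s3, s4, s1) gives {out.1, s1.2} {out.2} {s1.1, s2.1, s4.2} {s2.2} {s3.1} {s3.2} {s4.1}, out.j being that stage's outer ports


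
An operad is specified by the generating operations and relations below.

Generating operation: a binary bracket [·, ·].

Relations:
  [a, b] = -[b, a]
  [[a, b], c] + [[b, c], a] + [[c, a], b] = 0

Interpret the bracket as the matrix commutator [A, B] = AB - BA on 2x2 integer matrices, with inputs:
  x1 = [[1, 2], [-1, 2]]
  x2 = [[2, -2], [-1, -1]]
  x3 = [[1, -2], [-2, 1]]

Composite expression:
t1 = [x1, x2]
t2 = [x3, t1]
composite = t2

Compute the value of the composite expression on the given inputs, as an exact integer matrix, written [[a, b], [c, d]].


[x1, x2] = [[-4, -4], [-4, 4]]
[x3, [x1, x2]] = [[0, -16], [16, 0]]

[[0, -16], [16, 0]]


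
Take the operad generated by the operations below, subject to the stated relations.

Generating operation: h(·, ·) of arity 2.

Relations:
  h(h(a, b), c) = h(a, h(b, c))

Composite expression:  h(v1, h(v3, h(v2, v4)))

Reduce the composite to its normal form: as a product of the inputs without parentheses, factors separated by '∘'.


v1 ∘ v3 ∘ v2 ∘ v4

All parenthesizations of h agree; list the v-inputs left to right.
h(v2, v4) unparenthesizes to v2 ∘ v4
h(v3, h(v2, v4)) unparenthesizes to v3 ∘ v2 ∘ v4
h(v1, h(v3, h(v2, v4))) unparenthesizes to v1 ∘ v3 ∘ v2 ∘ v4


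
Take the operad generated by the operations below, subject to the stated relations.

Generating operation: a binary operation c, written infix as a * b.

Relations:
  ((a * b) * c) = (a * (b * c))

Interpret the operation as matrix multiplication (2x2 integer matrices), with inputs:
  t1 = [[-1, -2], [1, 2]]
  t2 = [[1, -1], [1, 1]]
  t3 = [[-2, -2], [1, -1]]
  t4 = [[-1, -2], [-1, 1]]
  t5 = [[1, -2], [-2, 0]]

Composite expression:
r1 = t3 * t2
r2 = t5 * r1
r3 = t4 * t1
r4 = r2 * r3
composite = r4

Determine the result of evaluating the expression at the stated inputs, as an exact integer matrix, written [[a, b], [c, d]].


(t3 * t2) = [[-4, 0], [0, -2]]
(t5 * (t3 * t2)) = [[-4, 4], [8, 0]]
(t4 * t1) = [[-1, -2], [2, 4]]
((t5 * (t3 * t2)) * (t4 * t1)) = [[12, 24], [-8, -16]]

[[12, 24], [-8, -16]]


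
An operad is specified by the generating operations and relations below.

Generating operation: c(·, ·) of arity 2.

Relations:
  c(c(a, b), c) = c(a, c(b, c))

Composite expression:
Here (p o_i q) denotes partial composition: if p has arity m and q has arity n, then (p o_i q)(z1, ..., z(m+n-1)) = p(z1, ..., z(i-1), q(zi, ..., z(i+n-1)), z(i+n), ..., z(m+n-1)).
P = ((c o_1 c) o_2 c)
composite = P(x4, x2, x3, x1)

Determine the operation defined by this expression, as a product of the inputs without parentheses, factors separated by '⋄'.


Key point: c is associative — brackets drop, the x-order remains.
c(x2, x3) spells out as x2 ⋄ x3
c(x4, c(x2, x3)) spells out as x4 ⋄ x2 ⋄ x3
c(c(x4, c(x2, x3)), x1) spells out as x4 ⋄ x2 ⋄ x3 ⋄ x1

x4 ⋄ x2 ⋄ x3 ⋄ x1


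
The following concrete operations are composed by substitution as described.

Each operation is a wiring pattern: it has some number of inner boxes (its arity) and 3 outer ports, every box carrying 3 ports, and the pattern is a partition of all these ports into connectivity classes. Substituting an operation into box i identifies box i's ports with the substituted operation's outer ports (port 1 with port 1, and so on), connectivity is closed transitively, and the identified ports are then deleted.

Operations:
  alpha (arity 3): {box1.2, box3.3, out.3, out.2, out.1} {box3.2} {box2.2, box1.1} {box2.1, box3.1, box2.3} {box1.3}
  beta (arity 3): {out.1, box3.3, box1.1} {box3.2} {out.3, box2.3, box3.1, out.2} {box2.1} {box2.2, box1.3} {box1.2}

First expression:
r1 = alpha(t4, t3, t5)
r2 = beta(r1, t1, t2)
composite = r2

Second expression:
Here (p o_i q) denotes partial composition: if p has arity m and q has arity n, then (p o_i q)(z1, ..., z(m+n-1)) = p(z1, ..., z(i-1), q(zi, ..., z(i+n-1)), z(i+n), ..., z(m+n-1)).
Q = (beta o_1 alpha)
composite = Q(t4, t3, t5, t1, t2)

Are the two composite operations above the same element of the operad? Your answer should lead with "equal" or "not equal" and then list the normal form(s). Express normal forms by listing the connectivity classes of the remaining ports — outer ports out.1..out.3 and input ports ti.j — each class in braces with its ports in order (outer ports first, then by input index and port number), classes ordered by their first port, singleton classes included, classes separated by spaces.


In normal form, the first expression is {out.1, t1.2, t2.3, t4.2, t5.3} {out.2, out.3, t1.3, t2.1} {t1.1} {t2.2} {t3.1, t3.3, t5.1} {t3.2, t4.1} {t4.3} {t5.2}
In normal form, the second expression is {out.1, t1.2, t2.3, t4.2, t5.3} {out.2, out.3, t1.3, t2.1} {t1.1} {t2.2} {t3.1, t3.3, t5.1} {t3.2, t4.1} {t4.3} {t5.2}
Identical normal forms: equal.

equal; the common form is {out.1, t1.2, t2.3, t4.2, t5.3} {out.2, out.3, t1.3, t2.1} {t1.1} {t2.2} {t3.1, t3.3, t5.1} {t3.2, t4.1} {t4.3} {t5.2}


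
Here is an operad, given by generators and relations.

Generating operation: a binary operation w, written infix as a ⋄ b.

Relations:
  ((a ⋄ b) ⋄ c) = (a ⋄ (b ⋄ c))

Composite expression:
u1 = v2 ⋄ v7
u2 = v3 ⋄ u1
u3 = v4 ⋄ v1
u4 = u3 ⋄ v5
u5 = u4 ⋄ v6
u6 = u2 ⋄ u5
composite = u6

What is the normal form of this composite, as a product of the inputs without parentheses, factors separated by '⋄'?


v3 ⋄ v2 ⋄ v7 ⋄ v4 ⋄ v1 ⋄ v5 ⋄ v6

Every regrouping of w is equal, so read the v-inputs in written order.
(v2 ⋄ v7) unparenthesizes to v2 ⋄ v7
(v3 ⋄ (v2 ⋄ v7)) unparenthesizes to v3 ⋄ v2 ⋄ v7
(v4 ⋄ v1) unparenthesizes to v4 ⋄ v1
((v4 ⋄ v1) ⋄ v5) unparenthesizes to v4 ⋄ v1 ⋄ v5
(((v4 ⋄ v1) ⋄ v5) ⋄ v6) unparenthesizes to v4 ⋄ v1 ⋄ v5 ⋄ v6
((v3 ⋄ (v2 ⋄ v7)) ⋄ (((v4 ⋄ v1) ⋄ v5) ⋄ v6)) unparenthesizes to v3 ⋄ v2 ⋄ v7 ⋄ v4 ⋄ v1 ⋄ v5 ⋄ v6


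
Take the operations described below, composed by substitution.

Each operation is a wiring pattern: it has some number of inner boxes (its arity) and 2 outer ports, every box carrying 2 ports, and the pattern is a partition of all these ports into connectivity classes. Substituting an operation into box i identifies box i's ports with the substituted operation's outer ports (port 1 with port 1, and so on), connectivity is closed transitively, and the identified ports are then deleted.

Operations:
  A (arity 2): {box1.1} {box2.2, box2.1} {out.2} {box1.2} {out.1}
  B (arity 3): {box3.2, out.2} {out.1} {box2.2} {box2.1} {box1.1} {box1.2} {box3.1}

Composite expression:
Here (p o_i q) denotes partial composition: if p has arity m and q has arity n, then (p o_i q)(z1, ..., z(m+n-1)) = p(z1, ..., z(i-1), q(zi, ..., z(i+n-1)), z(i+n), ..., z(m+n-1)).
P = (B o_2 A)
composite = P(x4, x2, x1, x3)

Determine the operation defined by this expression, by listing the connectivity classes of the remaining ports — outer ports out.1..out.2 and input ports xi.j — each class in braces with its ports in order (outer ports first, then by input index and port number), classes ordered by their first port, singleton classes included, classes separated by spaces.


{out.1} {out.2, x3.2} {x1.1, x1.2} {x2.1} {x2.2} {x3.1} {x4.1} {x4.2}


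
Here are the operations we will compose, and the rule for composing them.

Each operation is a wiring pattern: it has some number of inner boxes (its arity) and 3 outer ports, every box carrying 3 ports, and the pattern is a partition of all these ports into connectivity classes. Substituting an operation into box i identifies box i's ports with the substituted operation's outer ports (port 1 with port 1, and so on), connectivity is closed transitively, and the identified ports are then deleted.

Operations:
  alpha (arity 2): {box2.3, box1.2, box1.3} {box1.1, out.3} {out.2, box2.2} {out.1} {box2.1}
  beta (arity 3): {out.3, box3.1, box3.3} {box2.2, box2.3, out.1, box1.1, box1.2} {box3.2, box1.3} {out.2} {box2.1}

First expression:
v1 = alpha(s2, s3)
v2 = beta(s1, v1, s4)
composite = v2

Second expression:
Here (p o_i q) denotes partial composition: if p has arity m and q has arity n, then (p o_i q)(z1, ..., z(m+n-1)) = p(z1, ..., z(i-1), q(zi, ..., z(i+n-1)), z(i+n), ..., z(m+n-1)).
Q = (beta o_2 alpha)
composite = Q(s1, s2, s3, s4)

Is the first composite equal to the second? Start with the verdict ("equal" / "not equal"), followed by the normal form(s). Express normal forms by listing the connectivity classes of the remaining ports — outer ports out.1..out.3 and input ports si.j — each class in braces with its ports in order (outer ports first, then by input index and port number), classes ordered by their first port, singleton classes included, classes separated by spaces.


equal — both sides give {out.1, s1.1, s1.2, s2.1, s3.2} {out.2} {out.3, s4.1, s4.3} {s1.3, s4.2} {s2.2, s2.3, s3.3} {s3.1}

The first expression, normalized: {out.1, s1.1, s1.2, s2.1, s3.2} {out.2} {out.3, s4.1, s4.3} {s1.3, s4.2} {s2.2, s2.3, s3.3} {s3.1}
The second expression, normalized: {out.1, s1.1, s1.2, s2.1, s3.2} {out.2} {out.3, s4.1, s4.3} {s1.3, s4.2} {s2.2, s2.3, s3.3} {s3.1}
The normal forms match — equal.


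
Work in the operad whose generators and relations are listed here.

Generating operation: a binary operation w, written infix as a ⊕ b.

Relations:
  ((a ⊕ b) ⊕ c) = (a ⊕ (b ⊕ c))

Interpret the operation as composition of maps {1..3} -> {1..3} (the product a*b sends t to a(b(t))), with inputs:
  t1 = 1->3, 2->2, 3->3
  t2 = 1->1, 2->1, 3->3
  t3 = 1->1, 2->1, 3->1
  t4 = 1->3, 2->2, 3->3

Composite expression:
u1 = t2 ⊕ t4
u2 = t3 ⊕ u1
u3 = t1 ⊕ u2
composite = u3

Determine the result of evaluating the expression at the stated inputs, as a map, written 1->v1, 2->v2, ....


1->3, 2->3, 3->3

(t2 ⊕ t4) = 1->3, 2->1, 3->3
(t3 ⊕ (t2 ⊕ t4)) = 1->1, 2->1, 3->1
(t1 ⊕ (t3 ⊕ (t2 ⊕ t4))) = 1->3, 2->3, 3->3


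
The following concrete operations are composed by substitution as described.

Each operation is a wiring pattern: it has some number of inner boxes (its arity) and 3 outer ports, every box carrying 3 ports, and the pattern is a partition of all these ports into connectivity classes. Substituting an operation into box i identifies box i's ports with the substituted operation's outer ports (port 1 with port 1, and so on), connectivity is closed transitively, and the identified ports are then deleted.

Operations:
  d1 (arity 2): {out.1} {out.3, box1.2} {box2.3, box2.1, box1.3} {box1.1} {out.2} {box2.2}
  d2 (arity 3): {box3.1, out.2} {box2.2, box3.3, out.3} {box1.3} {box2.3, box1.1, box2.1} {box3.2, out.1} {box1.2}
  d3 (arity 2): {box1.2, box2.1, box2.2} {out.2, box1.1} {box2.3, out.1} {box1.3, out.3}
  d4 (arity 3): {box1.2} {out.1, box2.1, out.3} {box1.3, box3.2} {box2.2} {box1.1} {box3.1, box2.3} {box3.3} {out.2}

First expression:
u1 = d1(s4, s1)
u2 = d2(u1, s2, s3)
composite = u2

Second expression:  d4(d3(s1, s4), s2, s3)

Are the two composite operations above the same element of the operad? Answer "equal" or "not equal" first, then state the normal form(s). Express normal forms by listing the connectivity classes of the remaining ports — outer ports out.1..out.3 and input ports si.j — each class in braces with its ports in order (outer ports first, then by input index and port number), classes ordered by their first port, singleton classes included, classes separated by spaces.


not equal: they reduce to {out.1, s3.2} {out.2, s3.1} {out.3, s2.2, s3.3} {s1.1, s1.3, s4.3} {s1.2} {s2.1, s2.3} {s4.1} {s4.2} and {out.1, out.3, s2.1} {out.2} {s1.1} {s1.2, s4.1, s4.2} {s1.3, s3.2} {s2.2} {s2.3, s3.1} {s3.3} {s4.3}

In normal form, the first expression is {out.1, s3.2} {out.2, s3.1} {out.3, s2.2, s3.3} {s1.1, s1.3, s4.3} {s1.2} {s2.1, s2.3} {s4.1} {s4.2}
In normal form, the second expression is {out.1, out.3, s2.1} {out.2} {s1.1} {s1.2, s4.1, s4.2} {s1.3, s3.2} {s2.2} {s2.3, s3.1} {s3.3} {s4.3}
The forms do not match — not equal.


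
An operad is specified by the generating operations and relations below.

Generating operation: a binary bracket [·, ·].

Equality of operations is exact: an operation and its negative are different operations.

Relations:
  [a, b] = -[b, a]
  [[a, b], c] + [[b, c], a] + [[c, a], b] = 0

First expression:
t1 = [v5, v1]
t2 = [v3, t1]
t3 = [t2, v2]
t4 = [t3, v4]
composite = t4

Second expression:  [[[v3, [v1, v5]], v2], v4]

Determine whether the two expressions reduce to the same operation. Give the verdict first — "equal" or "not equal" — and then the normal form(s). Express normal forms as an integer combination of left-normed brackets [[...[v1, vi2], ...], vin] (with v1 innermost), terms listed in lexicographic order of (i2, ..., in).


not equal; the first gives [[[[v1, v5], v3], v2], v4] and the second -[[[[v1, v5], v3], v2], v4]

The first expression reduces to [[[[v1, v5], v3], v2], v4]
The second expression reduces to -[[[[v1, v5], v3], v2], v4]
The normal forms differ: not equal.


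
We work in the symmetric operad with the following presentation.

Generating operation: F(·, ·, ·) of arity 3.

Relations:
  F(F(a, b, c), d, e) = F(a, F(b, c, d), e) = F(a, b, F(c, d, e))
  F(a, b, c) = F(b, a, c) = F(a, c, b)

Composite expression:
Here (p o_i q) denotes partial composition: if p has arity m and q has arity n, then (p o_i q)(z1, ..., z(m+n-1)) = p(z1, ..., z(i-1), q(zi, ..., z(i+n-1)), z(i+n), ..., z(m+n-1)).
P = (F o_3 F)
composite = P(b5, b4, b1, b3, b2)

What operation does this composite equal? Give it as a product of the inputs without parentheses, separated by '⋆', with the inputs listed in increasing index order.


b1 ⋆ b2 ⋆ b3 ⋆ b4 ⋆ b5

Both nesting and order wash out for F; what remains is which b's occur.
F(b1, b3, b2) linearizes to b1 ⋆ b3 ⋆ b2
F(b5, b4, F(b1, b3, b2)) linearizes to b5 ⋆ b4 ⋆ b1 ⋆ b3 ⋆ b2
sorting the factors by input index: b1 ⋆ b2 ⋆ b3 ⋆ b4 ⋆ b5


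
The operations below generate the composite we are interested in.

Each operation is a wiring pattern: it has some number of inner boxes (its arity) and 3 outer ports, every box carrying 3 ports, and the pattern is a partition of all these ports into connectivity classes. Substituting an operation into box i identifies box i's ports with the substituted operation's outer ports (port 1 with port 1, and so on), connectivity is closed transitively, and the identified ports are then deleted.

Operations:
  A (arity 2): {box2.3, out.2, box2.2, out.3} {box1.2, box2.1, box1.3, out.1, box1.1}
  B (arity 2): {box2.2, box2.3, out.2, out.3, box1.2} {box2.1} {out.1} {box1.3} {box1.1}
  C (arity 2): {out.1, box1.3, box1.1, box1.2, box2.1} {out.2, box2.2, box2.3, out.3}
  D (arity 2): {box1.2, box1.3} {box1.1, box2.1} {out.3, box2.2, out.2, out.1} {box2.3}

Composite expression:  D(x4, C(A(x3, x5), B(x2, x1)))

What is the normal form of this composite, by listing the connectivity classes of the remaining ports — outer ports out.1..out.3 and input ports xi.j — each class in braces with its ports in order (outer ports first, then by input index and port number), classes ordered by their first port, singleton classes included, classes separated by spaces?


{out.1, out.2, out.3, x1.2, x1.3, x2.2} {x1.1} {x2.1} {x2.3} {x3.1, x3.2, x3.3, x4.1, x5.1, x5.2, x5.3} {x4.2, x4.3}

After gluing at D, chains via deleted ports link the x-ports.
the subtree at A composes to {out.1, x3.1, x3.2, x3.3, x5.1} {out.2, out.3, x5.2, x5.3} on (x3, x5); out.j = own outer ports
the subtree at B composes to {out.1} {out.2, out.3, x1.2, x1.3, x2.2} {x1.1} {x2.1} {x2.3} on (x2, x1); out.j = own outer ports
the subtree at C composes to {out.1, x3.1, x3.2, x3.3, x5.1, x5.2, x5.3} {out.2, out.3, x1.2, x1.3, x2.2} {x1.1} {x2.1} {x2.3} on (x3, x5, x2, x1); out.j = own outer ports
the subtree at D composes to {out.1, out.2, out.3, x1.2, x1.3, x2.2} {x1.1} {x2.1} {x2.3} {x3.1, x3.2, x3.3, x4.1, x5.1, x5.2, x5.3} {x4.2, x4.3} on (x4, x3, x5, x2, x1); out.j = own outer ports


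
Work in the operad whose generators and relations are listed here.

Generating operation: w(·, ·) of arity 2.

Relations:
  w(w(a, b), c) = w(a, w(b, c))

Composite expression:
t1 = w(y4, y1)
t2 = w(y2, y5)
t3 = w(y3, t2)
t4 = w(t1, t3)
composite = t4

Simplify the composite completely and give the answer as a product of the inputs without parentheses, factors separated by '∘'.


y4 ∘ y1 ∘ y3 ∘ y2 ∘ y5

Every regrouping of w is equal, so read the y-inputs in written order.
w(y4, y1) unparenthesizes to y4 ∘ y1
w(y2, y5) unparenthesizes to y2 ∘ y5
w(y3, w(y2, y5)) unparenthesizes to y3 ∘ y2 ∘ y5
w(w(y4, y1), w(y3, w(y2, y5))) unparenthesizes to y4 ∘ y1 ∘ y3 ∘ y2 ∘ y5


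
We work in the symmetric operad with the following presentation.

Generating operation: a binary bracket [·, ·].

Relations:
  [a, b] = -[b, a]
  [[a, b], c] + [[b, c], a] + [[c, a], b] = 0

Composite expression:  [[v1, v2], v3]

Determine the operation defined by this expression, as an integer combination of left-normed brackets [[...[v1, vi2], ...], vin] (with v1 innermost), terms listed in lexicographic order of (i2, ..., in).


[[v1, v2], v3]

Expand each bracket as ab - ba; the v1-initial words give the coefficients.
Composite bracket: [[v1, v2], v3]
Applying ab - ba throughout gives 4 signed words (2^2 = 4).
Words beginning with v1 determine it all:
  from v1v2v3, sign +1: term +[[v1, v2], v3]


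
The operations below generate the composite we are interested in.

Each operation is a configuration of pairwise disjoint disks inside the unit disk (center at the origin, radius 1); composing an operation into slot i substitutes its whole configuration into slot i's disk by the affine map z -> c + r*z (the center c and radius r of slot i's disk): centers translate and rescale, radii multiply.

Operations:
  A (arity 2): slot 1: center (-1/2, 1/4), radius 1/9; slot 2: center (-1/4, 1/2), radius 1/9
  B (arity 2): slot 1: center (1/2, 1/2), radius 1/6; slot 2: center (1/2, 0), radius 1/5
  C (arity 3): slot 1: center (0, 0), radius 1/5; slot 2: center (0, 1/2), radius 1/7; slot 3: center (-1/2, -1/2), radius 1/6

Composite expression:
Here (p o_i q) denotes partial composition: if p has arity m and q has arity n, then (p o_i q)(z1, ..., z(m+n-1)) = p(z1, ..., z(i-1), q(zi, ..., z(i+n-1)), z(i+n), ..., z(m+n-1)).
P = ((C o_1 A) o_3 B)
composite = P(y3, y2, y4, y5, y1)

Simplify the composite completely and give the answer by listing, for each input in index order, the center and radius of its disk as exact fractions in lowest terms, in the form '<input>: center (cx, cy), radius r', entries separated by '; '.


y1: center (-1/2, -1/2), radius 1/6; y2: center (-1/20, 1/10), radius 1/45; y3: center (-1/10, 1/20), radius 1/45; y4: center (1/14, 4/7), radius 1/42; y5: center (1/14, 1/2), radius 1/35

Nesting under C composes maps z -> c + r*z down each y-path.
input y3: applying the 2 nested substitutions gives center (-1/10, 1/20), radius 1/45
input y2: applying the 2 nested substitutions gives center (-1/20, 1/10), radius 1/45
input y4: applying the 2 nested substitutions gives center (1/14, 4/7), radius 1/42
input y5: applying the 2 nested substitutions gives center (1/14, 1/2), radius 1/35
input y1: applying the 1 nested substitution gives center (-1/2, -1/2), radius 1/6


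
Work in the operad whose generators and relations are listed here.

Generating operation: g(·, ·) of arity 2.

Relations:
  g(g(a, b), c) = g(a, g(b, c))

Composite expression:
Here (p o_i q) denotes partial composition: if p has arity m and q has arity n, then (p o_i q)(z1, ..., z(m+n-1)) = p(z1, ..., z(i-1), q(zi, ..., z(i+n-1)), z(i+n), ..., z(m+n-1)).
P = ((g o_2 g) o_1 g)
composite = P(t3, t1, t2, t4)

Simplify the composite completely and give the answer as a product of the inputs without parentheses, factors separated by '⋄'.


t3 ⋄ t1 ⋄ t2 ⋄ t4

The g-tree's shape is irrelevant; the t-reading-order decides.
g(t3, t1) collapses to t3 ⋄ t1
g(t2, t4) collapses to t2 ⋄ t4
g(g(t3, t1), g(t2, t4)) collapses to t3 ⋄ t1 ⋄ t2 ⋄ t4


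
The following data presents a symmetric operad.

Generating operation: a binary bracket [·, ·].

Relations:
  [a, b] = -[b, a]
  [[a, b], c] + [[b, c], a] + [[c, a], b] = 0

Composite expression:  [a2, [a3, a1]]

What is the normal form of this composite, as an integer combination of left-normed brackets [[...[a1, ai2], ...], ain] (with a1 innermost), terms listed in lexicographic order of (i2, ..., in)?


[[a1, a3], a2]

In the tensor algebra, words opening a1 carry the a1-anchored form.
Composite bracket: [a2, [a3, a1]]
Expanding via [a, b] = ab - ba: 4 signed words (2^2 = 4).
Words beginning with a1 determine it all:
  sign of a1a3a2 is +1, so it contributes +[[a1, a3], a2]


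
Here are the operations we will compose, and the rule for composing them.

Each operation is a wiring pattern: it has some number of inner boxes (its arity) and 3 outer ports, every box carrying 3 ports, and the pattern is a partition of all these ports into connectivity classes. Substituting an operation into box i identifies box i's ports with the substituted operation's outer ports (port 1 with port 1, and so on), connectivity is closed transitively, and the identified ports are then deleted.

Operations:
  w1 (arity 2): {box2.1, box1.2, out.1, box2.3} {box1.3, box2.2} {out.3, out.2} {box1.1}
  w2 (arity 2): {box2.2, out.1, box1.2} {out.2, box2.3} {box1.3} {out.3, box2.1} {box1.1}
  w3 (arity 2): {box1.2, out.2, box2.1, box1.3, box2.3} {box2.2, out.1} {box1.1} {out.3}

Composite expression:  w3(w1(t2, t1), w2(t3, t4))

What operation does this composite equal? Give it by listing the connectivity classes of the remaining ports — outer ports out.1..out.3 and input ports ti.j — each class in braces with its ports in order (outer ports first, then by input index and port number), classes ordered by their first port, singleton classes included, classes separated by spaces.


{out.1, t4.3} {out.2, t3.2, t4.1, t4.2} {out.3} {t1.1, t1.3, t2.2} {t1.2, t2.3} {t2.1} {t3.1} {t3.3}

Two ports join when wires chain via w3-identified ports.
composing w1 on (t2, t1), with out.j its own outer ports: {out.1, t1.1, t1.3, t2.2} {out.2, out.3} {t1.2, t2.3} {t2.1}
composing w2 on (t3, t4), with out.j its own outer ports: {out.1, t3.2, t4.2} {out.2, t4.3} {out.3, t4.1} {t3.1} {t3.3}
composing w3 on (t2, t1, t3, t4), with out.j its own outer ports: {out.1, t4.3} {out.2, t3.2, t4.1, t4.2} {out.3} {t1.1, t1.3, t2.2} {t1.2, t2.3} {t2.1} {t3.1} {t3.3}
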